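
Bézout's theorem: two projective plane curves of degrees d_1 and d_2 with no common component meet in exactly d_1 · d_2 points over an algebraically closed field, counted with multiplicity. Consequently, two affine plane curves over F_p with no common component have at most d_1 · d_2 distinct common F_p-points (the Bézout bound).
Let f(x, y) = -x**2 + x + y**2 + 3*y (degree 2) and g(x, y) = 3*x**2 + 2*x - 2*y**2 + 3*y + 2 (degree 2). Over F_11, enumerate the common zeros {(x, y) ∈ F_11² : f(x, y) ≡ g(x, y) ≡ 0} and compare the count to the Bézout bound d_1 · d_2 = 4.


Common zeros: ∅; count = 0; Bézout bound = 4.

deg(f) = 2, deg(g) = 2, so Bézout bound = 4.
Scan x ∈ F_11. For each x, list the y ∈ F_11 with f(x, y) ≡ 0 and those with g(x, y) ≡ 0 (mod 11); the common zeros in that column are the intersection.
  x = 0: f ≡ 0 at y ∈ {0, 8}; g ≡ 0 at y ∈ {2, 5}; common: ∅.
  x = 1: f ≡ 0 at y ∈ {0, 8}; g ≡ 0 at y ∈ ∅; common: ∅.
  x = 2: f ≡ 0 at y ∈ ∅; g ≡ 0 at y ∈ ∅; common: ∅.
  x = 3: f ≡ 0 at y ∈ {4}; g ≡ 0 at y ∈ {2, 5}; common: ∅.
  x = 4: f ≡ 0 at y ∈ ∅; g ≡ 0 at y ∈ {9}; common: ∅.
  x = 5: f ≡ 0 at y ∈ {9, 10}; g ≡ 0 at y ∈ {1, 6}; common: ∅.
  x = 6: f ≡ 0 at y ∈ ∅; g ≡ 0 at y ∈ ∅; common: ∅.
  x = 7: f ≡ 0 at y ∈ {9, 10}; g ≡ 0 at y ∈ {3, 4}; common: ∅.
  x = 8: f ≡ 0 at y ∈ ∅; g ≡ 0 at y ∈ ∅; common: ∅.
  x = 9: f ≡ 0 at y ∈ {4}; g ≡ 0 at y ∈ {1, 6}; common: ∅.
  x = 10: f ≡ 0 at y ∈ ∅; g ≡ 0 at y ∈ {9}; common: ∅.
Collecting: common zeros = ∅, so the count is 0.
Comparison with the Bézout bound: 0 ≤ 4 = deg(f)·deg(g), as expected for curves with no common component (the affine F_11-count falls short of the bound because intersections may lie at infinity, over extension fields, or carry multiplicity).


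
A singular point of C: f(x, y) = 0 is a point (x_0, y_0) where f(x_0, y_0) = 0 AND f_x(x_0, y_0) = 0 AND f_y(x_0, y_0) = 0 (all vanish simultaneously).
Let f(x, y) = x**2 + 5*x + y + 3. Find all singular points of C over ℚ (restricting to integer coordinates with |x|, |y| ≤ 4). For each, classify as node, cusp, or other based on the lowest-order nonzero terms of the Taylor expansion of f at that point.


No singular points in the scanned grid; C is smooth there.

Compute partial derivatives:
  f_x = 2*x + 5.
  f_y = 1.
f_y = 1 is a nonzero constant, so f_y never vanishes: no point (x, y) can satisfy f = f_x = f_y = 0. In particular no (x, y) ∈ {−4, ..., 4}² is singular; the curve is smooth.


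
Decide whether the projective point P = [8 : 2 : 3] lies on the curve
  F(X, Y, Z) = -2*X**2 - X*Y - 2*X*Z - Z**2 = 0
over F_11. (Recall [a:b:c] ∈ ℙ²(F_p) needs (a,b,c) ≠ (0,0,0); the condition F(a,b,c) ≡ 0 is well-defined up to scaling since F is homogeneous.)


F(8,2,3) ≡ 8 (mod 11); P is NOT on the curve.

Evaluate F(8, 2, 3) term-by-term (mod 11).
  -2*X**2 ↦ -2·64·1·1 = -128
  -X*Y ↦ -1·8·2·1 = -16
  -2*X*Z ↦ -2·8·1·3 = -48
  -Z**2 ↦ -1·1·1·9 = -9
Sum: F(8, 2, 3) = (-128) + (-16) + (-48) + (-9) = -201.
Reducing mod 11: -201 ≡ 8 (mod 11).
Since F(a, b, c) ≡ 8 ≠ 0 (mod 11), P does NOT lie on the curve.


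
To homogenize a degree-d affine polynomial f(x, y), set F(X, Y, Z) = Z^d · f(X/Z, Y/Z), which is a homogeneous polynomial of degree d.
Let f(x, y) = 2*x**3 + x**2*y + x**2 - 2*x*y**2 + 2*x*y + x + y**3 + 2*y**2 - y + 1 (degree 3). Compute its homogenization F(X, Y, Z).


F(X, Y, Z) = 2*X**3 + X**2*Y + X**2*Z - 2*X*Y**2 + 2*X*Y*Z + X*Z**2 + Y**3 + 2*Y**2*Z - Y*Z**2 + Z**3

deg(f) = 3.
Substitute x = X/Z, y = Y/Z into f, then multiply by Z^3.
  monomial 2·x^3·y^0 ↦ 2·X^3·Y^0·Z^0.
  monomial 1·x^2·y^1 ↦ 1·X^2·Y^1·Z^0.
  monomial 1·x^2·y^0 ↦ 1·X^2·Y^0·Z^1.
  monomial -2·x^1·y^2 ↦ -2·X^1·Y^2·Z^0.
  monomial 2·x^1·y^1 ↦ 2·X^1·Y^1·Z^1.
  monomial 1·x^1·y^0 ↦ 1·X^1·Y^0·Z^2.
  monomial 1·x^0·y^3 ↦ 1·X^0·Y^3·Z^0.
  monomial 2·x^0·y^2 ↦ 2·X^0·Y^2·Z^1.
  monomial -1·x^0·y^1 ↦ -1·X^0·Y^1·Z^2.
  monomial 1·x^0·y^0 ↦ 1·X^0·Y^0·Z^3.
Collecting: F(X, Y, Z) = 2*X**3 + X**2*Y + X**2*Z - 2*X*Y**2 + 2*X*Y*Z + X*Z**2 + Y**3 + 2*Y**2*Z - Y*Z**2 + Z**3.


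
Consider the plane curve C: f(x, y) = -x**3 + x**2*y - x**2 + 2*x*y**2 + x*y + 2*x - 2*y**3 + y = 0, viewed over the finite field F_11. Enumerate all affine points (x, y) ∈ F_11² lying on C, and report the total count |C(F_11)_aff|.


Affine F_11-points: {(0, 0), (1, 0), (2, 4), (4, 9), (5, 3), (6, 1), (8, 1), (8, 6), (9, 0), (10, 5)}; count = 10.

For each of the 121 pairs (x, y) ∈ F_11², evaluate f(x, y) mod 11. Record the zeros.
  x = 0: [0↦0, 1↦10, 2↦8, 3↦4, 4↦8, 5↦8, 6↦3, 7↦3, 8↦7, 9↦3, 10↦1]  zeros at y ∈ {0}
  x = 1: [0↦0, 1↦3, 2↦9, 3↦6, 4↦4, 5↦2, 6↦10, 7↦5, 8↦8, 9↦7, 10↦1]  zeros at y ∈ {0}
  x = 2: [0↦3, 1↦1, 2↦6, 3↦6, 4↦0, 5↦9, 6↦10, 7↦2, 8↦6, 9↦10, 10↦2]  zeros at y ∈ {4}
  x = 3: [0↦3, 1↦9, 2↦4, 3↦9, 4↦1, 5↦1, 6↦8, 7↦10, 8↦6, 9↦6, 10↦9]  zeros at y ∈ ∅
  x = 4: [0↦5, 1↦10, 2↦8, 3↦9, 4↦1, 5↦5, 6↦9, 7↦1, 8↦2, 9↦0, 10↦5]  zeros at y ∈ {9}
  x = 5: [0↦3, 1↦9, 2↦1, 3↦0, 4↦5, 5↦4, 6↦7, 7↦2, 8↦10, 9↦8, 10↦6]  zeros at y ∈ {3}
  x = 6: [0↦2, 1↦0, 2↦10, 3↦9, 4↦7, 5↦3, 6↦7, 7↦7, 8↦2, 9↦2, 10↦6]  zeros at y ∈ {1}
  x = 7: [0↦7, 1↦10, 2↦7, 3↦8, 4↦1, 5↦7, 6↦3, 7↦10, 8↦5, 9↦9, 10↦10]  zeros at y ∈ ∅
  x = 8: [0↦1, 1↦0, 2↦8, 3↦2, 4↦3, 5↦10, 6↦0, 7↦5, 8↦2, 9↦1, 10↦1]  zeros at y ∈ {1, 6}
  x = 9: [0↦0, 1↦8, 2↦7, 3↦7, 4↦7, 5↦6, 6↦3, 7↦8, 8↦9, 9↦5, 10↦6]  zeros at y ∈ {0}
  x = 10: [0↦9, 1↦6, 2↦9, 3↦6, 4↦7, 5↦0, 6↦6, 7↦2, 8↦9, 9↦4, 10↦8]  zeros at y ∈ {5}
Collecting zeros: affine points = {(0, 0), (1, 0), (2, 4), (4, 9), (5, 3), (6, 1), (8, 1), (8, 6), (9, 0), (10, 5)}.
Total count |C(F_11)_aff| = 10.


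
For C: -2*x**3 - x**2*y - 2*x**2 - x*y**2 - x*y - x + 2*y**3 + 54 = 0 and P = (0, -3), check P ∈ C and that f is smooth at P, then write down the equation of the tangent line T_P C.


Tangent line at P: -7*x + 54*y + 162 = 0.

Step 1: f(0, -3) = 0, so P lies on C.
Step 2: partial derivatives
  f_x(x, y) = -6*x**2 - 2*x*y - 4*x - y**2 - y - 1, f_y(x, y) = -x**2 - 2*x*y - x + 6*y**2.
  f_x(P) = -7, f_y(P) = 54 (gradient nonzero, so P is smooth).
Step 3: tangent line at P: -7·(x − 0) + 54·(y − -3) = 0.
Expanding: -7*x + 54*y + 162 = 0.


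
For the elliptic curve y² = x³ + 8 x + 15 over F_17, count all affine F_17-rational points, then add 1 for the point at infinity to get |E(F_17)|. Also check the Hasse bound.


Affine points = {(0, 7), (0, 10), (3, 7), (3, 10), (4, 3), (4, 14), (8, 8), (8, 9), (9, 0), (13, 2), (13, 15), (14, 7), (14, 10), (15, 5), (15, 12)}; affine count = 15; |E(F_17)| = 16.

Discriminant check: Δ ∝ 4a³ + 27b² = 4·8³ + 27·15² = 4·512 + 27·225 ≡ 14 (mod 17). Nonzero ⇒ E is nonsingular.
For each x ∈ F_17, compute rhs = x³ + 8·x + 15 mod 17, then count y ∈ F_17 with y² ≡ rhs.
  x = 0: rhs = 15, matching y values: 7, 10 (2 points).
  x = 1: rhs = 7, matching y values: none (0 points).
  x = 2: rhs = 5, matching y values: none (0 points).
  x = 3: rhs = 15, matching y values: 7, 10 (2 points).
  x = 4: rhs = 9, matching y values: 3, 14 (2 points).
  x = 5: rhs = 10, matching y values: none (0 points).
  x = 6: rhs = 7, matching y values: none (0 points).
  x = 7: rhs = 6, matching y values: none (0 points).
  x = 8: rhs = 13, matching y values: 8, 9 (2 points).
  x = 9: rhs = 0, matching y values: 0 (1 points).
  x = 10: rhs = 7, matching y values: none (0 points).
  x = 11: rhs = 6, matching y values: none (0 points).
  x = 12: rhs = 3, matching y values: none (0 points).
  x = 13: rhs = 4, matching y values: 2, 15 (2 points).
  x = 14: rhs = 15, matching y values: 7, 10 (2 points).
  x = 15: rhs = 8, matching y values: 5, 12 (2 points).
  x = 16: rhs = 6, matching y values: none (0 points).
Total affine count: 15.
Full point count |E(F_17)| = 15 + 1 = 16.
Hasse bound: |16 − (17+1)| = |-2| = 2 ≤ 2√17 ≈ 8.2462 ✓.


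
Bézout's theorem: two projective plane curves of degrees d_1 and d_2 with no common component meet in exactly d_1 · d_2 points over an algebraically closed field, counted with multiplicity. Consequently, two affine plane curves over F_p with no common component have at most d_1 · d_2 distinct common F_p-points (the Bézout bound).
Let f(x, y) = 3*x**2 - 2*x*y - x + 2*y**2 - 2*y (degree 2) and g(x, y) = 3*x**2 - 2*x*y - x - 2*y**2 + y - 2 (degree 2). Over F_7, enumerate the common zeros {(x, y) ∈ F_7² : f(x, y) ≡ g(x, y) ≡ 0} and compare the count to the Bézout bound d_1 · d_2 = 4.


Common zeros: ∅; count = 0; Bézout bound = 4.

deg(f) = 2, deg(g) = 2, so Bézout bound = 4.
Scan x ∈ F_7. For each x, list the y ∈ F_7 with f(x, y) ≡ 0 and those with g(x, y) ≡ 0 (mod 7); the common zeros in that column are the intersection.
  x = 0: f ≡ 0 at y ∈ {0, 1}; g ≡ 0 at y ∈ ∅; common: ∅.
  x = 1: f ≡ 0 at y ∈ {1}; g ≡ 0 at y ∈ {0, 3}; common: ∅.
  x = 2: f ≡ 0 at y ∈ ∅; g ≡ 0 at y ∈ ∅; common: ∅.
  x = 3: f ≡ 0 at y ∈ ∅; g ≡ 0 at y ∈ ∅; common: ∅.
  x = 4: f ≡ 0 at y ∈ {6}; g ≡ 0 at y ∈ {0}; common: ∅.
  x = 5: f ≡ 0 at y ∈ {0, 6}; g ≡ 0 at y ∈ {2, 4}; common: ∅.
  x = 6: f ≡ 0 at y ∈ ∅; g ≡ 0 at y ∈ {2, 3}; common: ∅.
Collecting: common zeros = ∅, so the count is 0.
Comparison with the Bézout bound: 0 ≤ 4 = deg(f)·deg(g), as expected for curves with no common component (the affine F_7-count falls short of the bound because intersections may lie at infinity, over extension fields, or carry multiplicity).


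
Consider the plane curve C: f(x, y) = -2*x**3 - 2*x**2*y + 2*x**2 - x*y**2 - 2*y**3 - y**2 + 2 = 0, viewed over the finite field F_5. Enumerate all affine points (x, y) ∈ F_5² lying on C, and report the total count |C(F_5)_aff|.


Affine F_5-points: {(2, 2), (4, 4)}; count = 2.

For each of the 25 pairs (x, y) ∈ F_5², evaluate f(x, y) mod 5. Record the zeros.
  x = 0: [0↦2, 1↦4, 2↦2, 3↦4, 4↦3]  zeros at y ∈ ∅
  x = 1: [0↦2, 1↦1, 2↦4, 3↦4, 4↦4]  zeros at y ∈ ∅
  x = 2: [0↦4, 1↦1, 2↦0, 3↦4, 4↦1]  zeros at y ∈ {2}
  x = 3: [0↦1, 1↦2, 2↦3, 3↦2, 4↦2]  zeros at y ∈ ∅
  x = 4: [0↦1, 1↦2, 2↦1, 3↦1, 4↦0]  zeros at y ∈ {4}
Collecting zeros: affine points = {(2, 2), (4, 4)}.
Total count |C(F_5)_aff| = 2.


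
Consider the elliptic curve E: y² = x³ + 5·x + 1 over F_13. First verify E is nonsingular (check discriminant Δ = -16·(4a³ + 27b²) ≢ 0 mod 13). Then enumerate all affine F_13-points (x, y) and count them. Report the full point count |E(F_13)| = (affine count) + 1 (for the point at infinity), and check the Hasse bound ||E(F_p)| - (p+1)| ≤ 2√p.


Affine points = {(0, 1), (0, 12), (3, 2), (3, 11), (6, 0), (11, 3), (11, 10)}; affine count = 7; |E(F_13)| = 8.

Discriminant check: Δ ∝ 4a³ + 27b² = 4·5³ + 27·1² = 4·125 + 27·1 ≡ 7 (mod 13). Nonzero ⇒ E is nonsingular.
For each x ∈ F_13, compute rhs = x³ + 5·x + 1 mod 13, then count y ∈ F_13 with y² ≡ rhs.
  x = 0: rhs = 1, matching y values: 1, 12 (2 points).
  x = 1: rhs = 7, matching y values: none (0 points).
  x = 2: rhs = 6, matching y values: none (0 points).
  x = 3: rhs = 4, matching y values: 2, 11 (2 points).
  x = 4: rhs = 7, matching y values: none (0 points).
  x = 5: rhs = 8, matching y values: none (0 points).
  x = 6: rhs = 0, matching y values: 0 (1 points).
  x = 7: rhs = 2, matching y values: none (0 points).
  x = 8: rhs = 7, matching y values: none (0 points).
  x = 9: rhs = 8, matching y values: none (0 points).
  x = 10: rhs = 11, matching y values: none (0 points).
  x = 11: rhs = 9, matching y values: 3, 10 (2 points).
  x = 12: rhs = 8, matching y values: none (0 points).
Total affine count: 7.
Full point count |E(F_13)| = 7 + 1 = 8.
Hasse bound: |8 − (13+1)| = |-6| = 6 ≤ 2√13 ≈ 7.2111 ✓.


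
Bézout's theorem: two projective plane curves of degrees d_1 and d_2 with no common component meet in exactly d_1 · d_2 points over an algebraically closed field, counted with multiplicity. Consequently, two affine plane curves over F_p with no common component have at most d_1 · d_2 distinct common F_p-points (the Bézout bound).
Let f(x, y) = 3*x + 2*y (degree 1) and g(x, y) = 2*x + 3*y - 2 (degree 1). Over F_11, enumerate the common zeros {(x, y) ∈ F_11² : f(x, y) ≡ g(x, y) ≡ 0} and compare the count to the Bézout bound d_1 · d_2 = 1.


Common zeros: {(8, 10)}; count = 1; Bézout bound = 1.

deg(f) = 1, deg(g) = 1, so Bézout bound = 1.
Scan x ∈ F_11. For each x, list the y ∈ F_11 with f(x, y) ≡ 0 and those with g(x, y) ≡ 0 (mod 11); the common zeros in that column are the intersection.
  x = 0: f ≡ 0 at y ∈ {0}; g ≡ 0 at y ∈ {8}; common: ∅.
  x = 1: f ≡ 0 at y ∈ {4}; g ≡ 0 at y ∈ {0}; common: ∅.
  x = 2: f ≡ 0 at y ∈ {8}; g ≡ 0 at y ∈ {3}; common: ∅.
  x = 3: f ≡ 0 at y ∈ {1}; g ≡ 0 at y ∈ {6}; common: ∅.
  x = 4: f ≡ 0 at y ∈ {5}; g ≡ 0 at y ∈ {9}; common: ∅.
  x = 5: f ≡ 0 at y ∈ {9}; g ≡ 0 at y ∈ {1}; common: ∅.
  x = 6: f ≡ 0 at y ∈ {2}; g ≡ 0 at y ∈ {4}; common: ∅.
  x = 7: f ≡ 0 at y ∈ {6}; g ≡ 0 at y ∈ {7}; common: ∅.
  x = 8: f ≡ 0 at y ∈ {10}; g ≡ 0 at y ∈ {10}; common: {10}.
  x = 9: f ≡ 0 at y ∈ {3}; g ≡ 0 at y ∈ {2}; common: ∅.
  x = 10: f ≡ 0 at y ∈ {7}; g ≡ 0 at y ∈ {5}; common: ∅.
Collecting: common zeros = {(8, 10)}, so the count is 1.
Comparison with the Bézout bound: 1 ≤ 1 = deg(f)·deg(g), as expected for curves with no common component (the bound is attained).


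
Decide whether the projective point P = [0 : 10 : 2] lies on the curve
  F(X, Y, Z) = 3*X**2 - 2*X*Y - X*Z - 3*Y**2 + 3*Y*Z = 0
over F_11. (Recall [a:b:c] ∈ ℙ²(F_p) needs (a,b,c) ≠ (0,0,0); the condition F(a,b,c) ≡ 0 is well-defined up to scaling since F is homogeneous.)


F(0,10,2) ≡ 2 (mod 11); P is NOT on the curve.

Evaluate F(0, 10, 2) term-by-term (mod 11).
  3*X**2 ↦ 3·0·1·1 = 0
  -2*X*Y ↦ -2·0·10·1 = 0
  -X*Z ↦ -1·0·1·2 = 0
  -3*Y**2 ↦ -3·1·100·1 = -300
  3*Y*Z ↦ 3·1·10·2 = 60
Sum: F(0, 10, 2) = (0) + (0) + (0) + (-300) + (60) = -240.
Reducing mod 11: -240 ≡ 2 (mod 11).
Since F(a, b, c) ≡ 2 ≠ 0 (mod 11), P does NOT lie on the curve.


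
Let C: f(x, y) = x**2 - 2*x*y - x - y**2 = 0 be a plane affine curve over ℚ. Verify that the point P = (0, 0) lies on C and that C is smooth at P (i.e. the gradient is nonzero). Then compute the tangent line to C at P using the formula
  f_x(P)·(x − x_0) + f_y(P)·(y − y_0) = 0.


Tangent line at P: -x = 0.

Step 1: f(0, 0) = 0, so P lies on C.
Step 2: partial derivatives
  f_x(x, y) = 2*x - 2*y - 1, f_y(x, y) = -2*x - 2*y.
  f_x(P) = -1, f_y(P) = 0 (gradient nonzero, so P is smooth).
Step 3: tangent line at P: -1·(x − 0) + 0·(y − 0) = 0.
Expanding: -x = 0.


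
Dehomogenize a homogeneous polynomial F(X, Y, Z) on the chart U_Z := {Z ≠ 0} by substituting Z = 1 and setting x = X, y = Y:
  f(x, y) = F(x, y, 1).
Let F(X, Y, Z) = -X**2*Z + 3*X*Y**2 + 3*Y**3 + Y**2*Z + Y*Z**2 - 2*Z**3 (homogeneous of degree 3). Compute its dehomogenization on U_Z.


f(x, y) = -x**2 + 3*x*y**2 + 3*y**3 + y**2 + y - 2

On U_Z we set Z = 1. Each monomial c·X^i·Y^j·Z^k in F becomes c·x^i·y^j·1^k = c·x^i·y^j.
Substituting Z = 1: F(X, Y, 1) = -x**2 + 3*x*y**2 + 3*y**3 + y**2 + y - 2.
Note: deg(f) ≤ deg(F) = 3; strict inequality happens when F is divisible by Z (lost terms).


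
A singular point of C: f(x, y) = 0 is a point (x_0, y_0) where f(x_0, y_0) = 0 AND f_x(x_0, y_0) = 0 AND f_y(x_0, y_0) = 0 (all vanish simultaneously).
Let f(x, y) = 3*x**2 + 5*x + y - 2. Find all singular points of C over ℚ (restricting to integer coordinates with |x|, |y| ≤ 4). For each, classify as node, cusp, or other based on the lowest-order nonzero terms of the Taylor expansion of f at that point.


No singular points in the scanned grid; C is smooth there.

Compute partial derivatives:
  f_x = 6*x + 5.
  f_y = 1.
f_y = 1 is a nonzero constant, so f_y never vanishes: no point (x, y) can satisfy f = f_x = f_y = 0. In particular no (x, y) ∈ {−4, ..., 4}² is singular; the curve is smooth.


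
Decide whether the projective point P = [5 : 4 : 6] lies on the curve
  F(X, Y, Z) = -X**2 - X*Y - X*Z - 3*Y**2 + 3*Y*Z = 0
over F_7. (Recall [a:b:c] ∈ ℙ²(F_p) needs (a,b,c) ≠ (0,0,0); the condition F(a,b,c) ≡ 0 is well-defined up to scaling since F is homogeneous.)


F(5,4,6) ≡ 5 (mod 7); P is NOT on the curve.

Evaluate F(5, 4, 6) term-by-term (mod 7).
  -X**2 ↦ -1·25·1·1 = -25
  -X*Y ↦ -1·5·4·1 = -20
  -X*Z ↦ -1·5·1·6 = -30
  -3*Y**2 ↦ -3·1·16·1 = -48
  3*Y*Z ↦ 3·1·4·6 = 72
Sum: F(5, 4, 6) = (-25) + (-20) + (-30) + (-48) + (72) = -51.
Reducing mod 7: -51 ≡ 5 (mod 7).
Since F(a, b, c) ≡ 5 ≠ 0 (mod 7), P does NOT lie on the curve.


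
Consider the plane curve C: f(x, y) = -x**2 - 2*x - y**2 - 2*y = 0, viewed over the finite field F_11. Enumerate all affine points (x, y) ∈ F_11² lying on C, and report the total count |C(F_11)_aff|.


Affine F_11-points: {(0, 0), (0, 9), (1, 2), (1, 7), (2, 1), (2, 8), (7, 1), (7, 8), (8, 2), (8, 7), (9, 0), (9, 9)}; count = 12.

For each of the 121 pairs (x, y) ∈ F_11², evaluate f(x, y) mod 11. Record the zeros.
  x = 0: [0↦0, 1↦8, 2↦3, 3↦7, 4↦9, 5↦9, 6↦7, 7↦3, 8↦8, 9↦0, 10↦1]  zeros at y ∈ {0, 9}
  x = 1: [0↦8, 1↦5, 2↦0, 3↦4, 4↦6, 5↦6, 6↦4, 7↦0, 8↦5, 9↦8, 10↦9]  zeros at y ∈ {2, 7}
  x = 2: [0↦3, 1↦0, 2↦6, 3↦10, 4↦1, 5↦1, 6↦10, 7↦6, 8↦0, 9↦3, 10↦4]  zeros at y ∈ {1, 8}
  x = 3: [0↦7, 1↦4, 2↦10, 3↦3, 4↦5, 5↦5, 6↦3, 7↦10, 8↦4, 9↦7, 10↦8]  zeros at y ∈ ∅
  x = 4: [0↦9, 1↦6, 2↦1, 3↦5, 4↦7, 5↦7, 6↦5, 7↦1, 8↦6, 9↦9, 10↦10]  zeros at y ∈ ∅
  x = 5: [0↦9, 1↦6, 2↦1, 3↦5, 4↦7, 5↦7, 6↦5, 7↦1, 8↦6, 9↦9, 10↦10]  zeros at y ∈ ∅
  x = 6: [0↦7, 1↦4, 2↦10, 3↦3, 4↦5, 5↦5, 6↦3, 7↦10, 8↦4, 9↦7, 10↦8]  zeros at y ∈ ∅
  x = 7: [0↦3, 1↦0, 2↦6, 3↦10, 4↦1, 5↦1, 6↦10, 7↦6, 8↦0, 9↦3, 10↦4]  zeros at y ∈ {1, 8}
  x = 8: [0↦8, 1↦5, 2↦0, 3↦4, 4↦6, 5↦6, 6↦4, 7↦0, 8↦5, 9↦8, 10↦9]  zeros at y ∈ {2, 7}
  x = 9: [0↦0, 1↦8, 2↦3, 3↦7, 4↦9, 5↦9, 6↦7, 7↦3, 8↦8, 9↦0, 10↦1]  zeros at y ∈ {0, 9}
  x = 10: [0↦1, 1↦9, 2↦4, 3↦8, 4↦10, 5↦10, 6↦8, 7↦4, 8↦9, 9↦1, 10↦2]  zeros at y ∈ ∅
Collecting zeros: affine points = {(0, 0), (0, 9), (1, 2), (1, 7), (2, 1), (2, 8), (7, 1), (7, 8), (8, 2), (8, 7), (9, 0), (9, 9)}.
Total count |C(F_11)_aff| = 12.


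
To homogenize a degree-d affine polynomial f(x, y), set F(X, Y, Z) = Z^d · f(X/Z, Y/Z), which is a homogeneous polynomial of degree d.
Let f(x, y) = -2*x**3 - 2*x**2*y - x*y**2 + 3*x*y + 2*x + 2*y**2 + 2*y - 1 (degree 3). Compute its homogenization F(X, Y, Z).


F(X, Y, Z) = -2*X**3 - 2*X**2*Y - X*Y**2 + 3*X*Y*Z + 2*X*Z**2 + 2*Y**2*Z + 2*Y*Z**2 - Z**3

deg(f) = 3.
Substitute x = X/Z, y = Y/Z into f, then multiply by Z^3.
  monomial -2·x^3·y^0 ↦ -2·X^3·Y^0·Z^0.
  monomial -2·x^2·y^1 ↦ -2·X^2·Y^1·Z^0.
  monomial -1·x^1·y^2 ↦ -1·X^1·Y^2·Z^0.
  monomial 3·x^1·y^1 ↦ 3·X^1·Y^1·Z^1.
  monomial 2·x^1·y^0 ↦ 2·X^1·Y^0·Z^2.
  monomial 2·x^0·y^2 ↦ 2·X^0·Y^2·Z^1.
  monomial 2·x^0·y^1 ↦ 2·X^0·Y^1·Z^2.
  monomial -1·x^0·y^0 ↦ -1·X^0·Y^0·Z^3.
Collecting: F(X, Y, Z) = -2*X**3 - 2*X**2*Y - X*Y**2 + 3*X*Y*Z + 2*X*Z**2 + 2*Y**2*Z + 2*Y*Z**2 - Z**3.


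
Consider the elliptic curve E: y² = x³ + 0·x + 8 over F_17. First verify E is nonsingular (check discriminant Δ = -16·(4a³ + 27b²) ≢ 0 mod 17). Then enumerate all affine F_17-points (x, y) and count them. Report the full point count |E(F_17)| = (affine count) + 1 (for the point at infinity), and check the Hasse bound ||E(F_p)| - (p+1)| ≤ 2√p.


Affine points = {(0, 5), (0, 12), (1, 3), (1, 14), (2, 4), (2, 13), (3, 1), (3, 16), (4, 2), (4, 15), (11, 8), (11, 9), (12, 6), (12, 11), (14, 7), (14, 10), (15, 0)}; affine count = 17; |E(F_17)| = 18.

Discriminant check: Δ ∝ 4a³ + 27b² = 4·0³ + 27·8² = 4·0 + 27·64 ≡ 11 (mod 17). Nonzero ⇒ E is nonsingular.
For each x ∈ F_17, compute rhs = x³ + 0·x + 8 mod 17, then count y ∈ F_17 with y² ≡ rhs.
  x = 0: rhs = 8, matching y values: 5, 12 (2 points).
  x = 1: rhs = 9, matching y values: 3, 14 (2 points).
  x = 2: rhs = 16, matching y values: 4, 13 (2 points).
  x = 3: rhs = 1, matching y values: 1, 16 (2 points).
  x = 4: rhs = 4, matching y values: 2, 15 (2 points).
  x = 5: rhs = 14, matching y values: none (0 points).
  x = 6: rhs = 3, matching y values: none (0 points).
  x = 7: rhs = 11, matching y values: none (0 points).
  x = 8: rhs = 10, matching y values: none (0 points).
  x = 9: rhs = 6, matching y values: none (0 points).
  x = 10: rhs = 5, matching y values: none (0 points).
  x = 11: rhs = 13, matching y values: 8, 9 (2 points).
  x = 12: rhs = 2, matching y values: 6, 11 (2 points).
  x = 13: rhs = 12, matching y values: none (0 points).
  x = 14: rhs = 15, matching y values: 7, 10 (2 points).
  x = 15: rhs = 0, matching y values: 0 (1 points).
  x = 16: rhs = 7, matching y values: none (0 points).
Total affine count: 17.
Full point count |E(F_17)| = 17 + 1 = 18.
Hasse bound: |18 − (17+1)| = |0| = 0 ≤ 2√17 ≈ 8.2462 ✓.


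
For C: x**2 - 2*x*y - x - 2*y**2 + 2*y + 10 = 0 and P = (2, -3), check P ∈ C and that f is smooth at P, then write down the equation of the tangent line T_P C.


Tangent line at P: 9*x + 10*y + 12 = 0.

Step 1: f(2, -3) = 0, so P lies on C.
Step 2: partial derivatives
  f_x(x, y) = 2*x - 2*y - 1, f_y(x, y) = -2*x - 4*y + 2.
  f_x(P) = 9, f_y(P) = 10 (gradient nonzero, so P is smooth).
Step 3: tangent line at P: 9·(x − 2) + 10·(y − -3) = 0.
Expanding: 9*x + 10*y + 12 = 0.


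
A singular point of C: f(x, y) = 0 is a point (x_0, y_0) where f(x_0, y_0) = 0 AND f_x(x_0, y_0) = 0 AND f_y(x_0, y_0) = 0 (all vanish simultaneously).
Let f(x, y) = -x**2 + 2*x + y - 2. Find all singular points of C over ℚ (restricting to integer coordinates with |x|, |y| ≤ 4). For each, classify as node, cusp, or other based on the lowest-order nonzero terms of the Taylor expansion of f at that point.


No singular points in the scanned grid; C is smooth there.

Compute partial derivatives:
  f_x = 2 - 2*x.
  f_y = 1.
f_y = 1 is a nonzero constant, so f_y never vanishes: no point (x, y) can satisfy f = f_x = f_y = 0. In particular no (x, y) ∈ {−4, ..., 4}² is singular; the curve is smooth.


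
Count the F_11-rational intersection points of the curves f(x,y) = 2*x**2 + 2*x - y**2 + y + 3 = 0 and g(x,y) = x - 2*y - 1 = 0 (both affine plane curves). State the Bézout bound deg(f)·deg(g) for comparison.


Common zeros: ∅; count = 0; Bézout bound = 2.

deg(f) = 2, deg(g) = 1, so Bézout bound = 2.
Scan x ∈ F_11. For each x, list the y ∈ F_11 with f(x, y) ≡ 0 and those with g(x, y) ≡ 0 (mod 11); the common zeros in that column are the intersection.
  x = 0: f ≡ 0 at y ∈ ∅; g ≡ 0 at y ∈ {5}; common: ∅.
  x = 1: f ≡ 0 at y ∈ ∅; g ≡ 0 at y ∈ {0}; common: ∅.
  x = 2: f ≡ 0 at y ∈ ∅; g ≡ 0 at y ∈ {6}; common: ∅.
  x = 3: f ≡ 0 at y ∈ ∅; g ≡ 0 at y ∈ {1}; common: ∅.
  x = 4: f ≡ 0 at y ∈ ∅; g ≡ 0 at y ∈ {7}; common: ∅.
  x = 5: f ≡ 0 at y ∈ {6}; g ≡ 0 at y ∈ {2}; common: ∅.
  x = 6: f ≡ 0 at y ∈ ∅; g ≡ 0 at y ∈ {8}; common: ∅.
  x = 7: f ≡ 0 at y ∈ ∅; g ≡ 0 at y ∈ {3}; common: ∅.
  x = 8: f ≡ 0 at y ∈ ∅; g ≡ 0 at y ∈ {9}; common: ∅.
  x = 9: f ≡ 0 at y ∈ ∅; g ≡ 0 at y ∈ {4}; common: ∅.
  x = 10: f ≡ 0 at y ∈ ∅; g ≡ 0 at y ∈ {10}; common: ∅.
Collecting: common zeros = ∅, so the count is 0.
Comparison with the Bézout bound: 0 ≤ 2 = deg(f)·deg(g), as expected for curves with no common component (the affine F_11-count falls short of the bound because intersections may lie at infinity, over extension fields, or carry multiplicity).


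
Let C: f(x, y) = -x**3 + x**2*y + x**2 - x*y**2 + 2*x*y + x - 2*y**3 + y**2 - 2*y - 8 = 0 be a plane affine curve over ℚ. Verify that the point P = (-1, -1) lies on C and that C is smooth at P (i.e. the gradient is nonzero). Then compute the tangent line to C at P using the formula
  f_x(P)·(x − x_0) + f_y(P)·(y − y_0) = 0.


Tangent line at P: -5*x - 13*y - 18 = 0.

Step 1: f(-1, -1) = 0, so P lies on C.
Step 2: partial derivatives
  f_x(x, y) = -3*x**2 + 2*x*y + 2*x - y**2 + 2*y + 1, f_y(x, y) = x**2 - 2*x*y + 2*x - 6*y**2 + 2*y - 2.
  f_x(P) = -5, f_y(P) = -13 (gradient nonzero, so P is smooth).
Step 3: tangent line at P: -5·(x − -1) + -13·(y − -1) = 0.
Expanding: -5*x - 13*y - 18 = 0.


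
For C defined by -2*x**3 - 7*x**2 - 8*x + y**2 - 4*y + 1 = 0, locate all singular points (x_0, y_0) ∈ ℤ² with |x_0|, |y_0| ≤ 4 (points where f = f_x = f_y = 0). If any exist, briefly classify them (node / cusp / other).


Singular points: {(-1, 2)}; classification: node.

Compute partial derivatives:
  f_x = -6*x**2 - 14*x - 8.
  f_y = 2*y - 4.
Scan x_0 ∈ {−4, ..., 4}. For each x_0, f_y(x_0, y) is a polynomial in y; find its integer roots y ∈ {−4, ..., 4}, then test f_x and f at those candidates.
  x = -4: f_y(-4, y) = 2*y - 4; vanishes at y ∈ {2}. (-4, 2): f_x = -48 ≠ 0.
  x = -3: f_y(-3, y) = 2*y - 4; vanishes at y ∈ {2}. (-3, 2): f_x = -20 ≠ 0.
  x = -2: f_y(-2, y) = 2*y - 4; vanishes at y ∈ {2}. (-2, 2): f_x = -4 ≠ 0.
  x = -1: f_y(-1, y) = 2*y - 4; vanishes at y ∈ {2}. (-1, 2): f_x = 0, f = 0 — SINGULAR.
  x = 0: f_y(0, y) = 2*y - 4; vanishes at y ∈ {2}. (0, 2): f_x = -8 ≠ 0.
  x = 1: f_y(1, y) = 2*y - 4; vanishes at y ∈ {2}. (1, 2): f_x = -28 ≠ 0.
  x = 2: f_y(2, y) = 2*y - 4; vanishes at y ∈ {2}. (2, 2): f_x = -60 ≠ 0.
  x = 3: f_y(3, y) = 2*y - 4; vanishes at y ∈ {2}. (3, 2): f_x = -104 ≠ 0.
  x = 4: f_y(4, y) = 2*y - 4; vanishes at y ∈ {2}. (4, 2): f_x = -160 ≠ 0.
Only singular point on the grid: (-1, 2).
Classify: substitute x = -1 + u, y = 2 + v and expand: f = -2*u**3 - u**2 + v**2.
No constant or linear terms (consistent with a singular point). Quadratic part: -u**2 + v**2. Cubic part: -2*u**3.
The quadratic part v**2 - u**2 = (v − u)(v + u) splits into two distinct linear factors, so there are two distinct tangent lines y − 2 = ±(x − -1) — this is a node (ordinary double point).
Classification: node.


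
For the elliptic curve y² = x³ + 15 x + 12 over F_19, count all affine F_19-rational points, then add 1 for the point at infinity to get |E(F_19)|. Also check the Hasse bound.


Affine points = {(1, 3), (1, 16), (7, 2), (7, 17), (8, 6), (8, 13), (11, 8), (11, 11), (12, 1), (12, 18), (16, 4), (16, 15)}; affine count = 12; |E(F_19)| = 13.

Discriminant check: Δ ∝ 4a³ + 27b² = 4·15³ + 27·12² = 4·3375 + 27·144 ≡ 3 (mod 19). Nonzero ⇒ E is nonsingular.
For each x ∈ F_19, compute rhs = x³ + 15·x + 12 mod 19, then count y ∈ F_19 with y² ≡ rhs.
  x = 0: rhs = 12, matching y values: none (0 points).
  x = 1: rhs = 9, matching y values: 3, 16 (2 points).
  x = 2: rhs = 12, matching y values: none (0 points).
  x = 3: rhs = 8, matching y values: none (0 points).
  x = 4: rhs = 3, matching y values: none (0 points).
  x = 5: rhs = 3, matching y values: none (0 points).
  x = 6: rhs = 14, matching y values: none (0 points).
  x = 7: rhs = 4, matching y values: 2, 17 (2 points).
  x = 8: rhs = 17, matching y values: 6, 13 (2 points).
  x = 9: rhs = 2, matching y values: none (0 points).
  x = 10: rhs = 3, matching y values: none (0 points).
  x = 11: rhs = 7, matching y values: 8, 11 (2 points).
  x = 12: rhs = 1, matching y values: 1, 18 (2 points).
  x = 13: rhs = 10, matching y values: none (0 points).
  x = 14: rhs = 2, matching y values: none (0 points).
  x = 15: rhs = 2, matching y values: none (0 points).
  x = 16: rhs = 16, matching y values: 4, 15 (2 points).
  x = 17: rhs = 12, matching y values: none (0 points).
  x = 18: rhs = 15, matching y values: none (0 points).
Total affine count: 12.
Full point count |E(F_19)| = 12 + 1 = 13.
Hasse bound: |13 − (19+1)| = |-7| = 7 ≤ 2√19 ≈ 8.7178 ✓.


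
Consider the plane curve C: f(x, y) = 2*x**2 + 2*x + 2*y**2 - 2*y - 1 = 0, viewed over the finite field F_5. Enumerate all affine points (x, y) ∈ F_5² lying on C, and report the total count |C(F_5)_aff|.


Affine F_5-points: {(1, 3), (2, 2), (2, 4), (3, 3)}; count = 4.

For each of the 25 pairs (x, y) ∈ F_5², evaluate f(x, y) mod 5. Record the zeros.
  x = 0: [0↦4, 1↦4, 2↦3, 3↦1, 4↦3]  zeros at y ∈ ∅
  x = 1: [0↦3, 1↦3, 2↦2, 3↦0, 4↦2]  zeros at y ∈ {3}
  x = 2: [0↦1, 1↦1, 2↦0, 3↦3, 4↦0]  zeros at y ∈ {2, 4}
  x = 3: [0↦3, 1↦3, 2↦2, 3↦0, 4↦2]  zeros at y ∈ {3}
  x = 4: [0↦4, 1↦4, 2↦3, 3↦1, 4↦3]  zeros at y ∈ ∅
Collecting zeros: affine points = {(1, 3), (2, 2), (2, 4), (3, 3)}.
Total count |C(F_5)_aff| = 4.


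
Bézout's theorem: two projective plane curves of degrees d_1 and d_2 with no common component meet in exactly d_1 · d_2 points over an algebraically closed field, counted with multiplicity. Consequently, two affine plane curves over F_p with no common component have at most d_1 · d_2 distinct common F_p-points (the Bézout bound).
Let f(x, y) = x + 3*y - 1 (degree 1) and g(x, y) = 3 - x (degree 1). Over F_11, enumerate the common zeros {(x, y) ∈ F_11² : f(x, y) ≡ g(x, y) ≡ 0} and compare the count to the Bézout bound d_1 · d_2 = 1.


Common zeros: {(3, 3)}; count = 1; Bézout bound = 1.

deg(f) = 1, deg(g) = 1, so Bézout bound = 1.
Scan x ∈ F_11. For each x, list the y ∈ F_11 with f(x, y) ≡ 0 and those with g(x, y) ≡ 0 (mod 11); the common zeros in that column are the intersection.
  x = 0: f ≡ 0 at y ∈ {4}; g ≡ 0 at y ∈ ∅; common: ∅.
  x = 1: f ≡ 0 at y ∈ {0}; g ≡ 0 at y ∈ ∅; common: ∅.
  x = 2: f ≡ 0 at y ∈ {7}; g ≡ 0 at y ∈ ∅; common: ∅.
  x = 3: f ≡ 0 at y ∈ {3}; g ≡ 0 at y ∈ {0, 1, 2, 3, 4, 5, 6, 7, 8, 9, 10}; common: {3}.
  x = 4: f ≡ 0 at y ∈ {10}; g ≡ 0 at y ∈ ∅; common: ∅.
  x = 5: f ≡ 0 at y ∈ {6}; g ≡ 0 at y ∈ ∅; common: ∅.
  x = 6: f ≡ 0 at y ∈ {2}; g ≡ 0 at y ∈ ∅; common: ∅.
  x = 7: f ≡ 0 at y ∈ {9}; g ≡ 0 at y ∈ ∅; common: ∅.
  x = 8: f ≡ 0 at y ∈ {5}; g ≡ 0 at y ∈ ∅; common: ∅.
  x = 9: f ≡ 0 at y ∈ {1}; g ≡ 0 at y ∈ ∅; common: ∅.
  x = 10: f ≡ 0 at y ∈ {8}; g ≡ 0 at y ∈ ∅; common: ∅.
Collecting: common zeros = {(3, 3)}, so the count is 1.
Comparison with the Bézout bound: 1 ≤ 1 = deg(f)·deg(g), as expected for curves with no common component (the bound is attained).


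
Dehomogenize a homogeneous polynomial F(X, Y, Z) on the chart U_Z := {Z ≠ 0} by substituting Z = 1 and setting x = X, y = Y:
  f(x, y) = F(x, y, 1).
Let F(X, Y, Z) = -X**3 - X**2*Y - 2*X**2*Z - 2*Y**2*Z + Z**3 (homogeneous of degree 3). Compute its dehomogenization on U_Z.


f(x, y) = -x**3 - x**2*y - 2*x**2 - 2*y**2 + 1

On U_Z we set Z = 1. Each monomial c·X^i·Y^j·Z^k in F becomes c·x^i·y^j·1^k = c·x^i·y^j.
Substituting Z = 1: F(X, Y, 1) = -x**3 - x**2*y - 2*x**2 - 2*y**2 + 1.
Note: deg(f) ≤ deg(F) = 3; strict inequality happens when F is divisible by Z (lost terms).


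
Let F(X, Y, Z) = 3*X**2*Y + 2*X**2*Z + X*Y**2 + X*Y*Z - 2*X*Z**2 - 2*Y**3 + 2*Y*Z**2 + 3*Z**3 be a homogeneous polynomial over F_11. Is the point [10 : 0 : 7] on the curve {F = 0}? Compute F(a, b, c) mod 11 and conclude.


F(10,0,7) ≡ 8 (mod 11); P is NOT on the curve.

Evaluate F(10, 0, 7) term-by-term (mod 11).
  3*X**2*Y ↦ 3·100·0·1 = 0
  2*X**2*Z ↦ 2·100·1·7 = 1400
  X*Y**2 ↦ 1·10·0·1 = 0
  X*Y*Z ↦ 1·10·0·7 = 0
  -2*X*Z**2 ↦ -2·10·1·49 = -980
  -2*Y**3 ↦ -2·1·0·1 = 0
  2*Y*Z**2 ↦ 2·1·0·49 = 0
  3*Z**3 ↦ 3·1·1·343 = 1029
Sum: F(10, 0, 7) = (0) + (1400) + (0) + (0) + (-980) + (0) + (0) + (1029) = 1449.
Reducing mod 11: 1449 ≡ 8 (mod 11).
Since F(a, b, c) ≡ 8 ≠ 0 (mod 11), P does NOT lie on the curve.


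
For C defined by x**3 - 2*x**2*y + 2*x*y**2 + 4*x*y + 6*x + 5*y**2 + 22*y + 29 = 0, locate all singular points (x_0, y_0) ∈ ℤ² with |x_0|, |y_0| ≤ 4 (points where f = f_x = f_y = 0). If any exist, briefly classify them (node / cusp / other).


Singular points: {(-2, -3)}; classification: cusp.

Compute partial derivatives:
  f_x = 3*x**2 - 4*x*y + 2*y**2 + 4*y + 6.
  f_y = -2*x**2 + 4*x*y + 4*x + 10*y + 22.
Scan x_0 ∈ {−4, ..., 4}. For each x_0, f_y(x_0, y) is a polynomial in y; find its integer roots y ∈ {−4, ..., 4}, then test f_x and f at those candidates.
  x = -4: f_y(-4, y) = -6*y - 26; no integer root y with |y| ≤ 4.
  x = -3: f_y(-3, y) = -2*y - 8; vanishes at y ∈ {-4}. (-3, -4): f_x = 1 ≠ 0.
  x = -2: f_y(-2, y) = 2*y + 6; vanishes at y ∈ {-3}. (-2, -3): f_x = 0, f = 0 — SINGULAR.
  x = -1: f_y(-1, y) = 6*y + 16; no integer root y with |y| ≤ 4.
  x = 0: f_y(0, y) = 10*y + 22; no integer root y with |y| ≤ 4.
  x = 1: f_y(1, y) = 14*y + 24; no integer root y with |y| ≤ 4.
  x = 2: f_y(2, y) = 18*y + 22; no integer root y with |y| ≤ 4.
  x = 3: f_y(3, y) = 22*y + 16; no integer root y with |y| ≤ 4.
  x = 4: f_y(4, y) = 26*y + 6; no integer root y with |y| ≤ 4.
Only singular point on the grid: (-2, -3).
Classify: substitute x = -2 + u, y = -3 + v and expand: f = u**3 - 2*u**2*v + 2*u*v**2 + v**2.
No constant or linear terms (consistent with a singular point). Quadratic part: v**2. Cubic part: u**3 - 2*u**2*v + 2*u*v**2.
The quadratic part v**2 is a perfect square, so there is a single (double) tangent line v = 0, i.e. y = -3. Restricting the cubic part to that line (v = 0) leaves u**3 ≠ 0, so f is not divisible by v and the branch is v² ≈ -u**3 to lowest order — this is a cusp.
Classification: cusp.


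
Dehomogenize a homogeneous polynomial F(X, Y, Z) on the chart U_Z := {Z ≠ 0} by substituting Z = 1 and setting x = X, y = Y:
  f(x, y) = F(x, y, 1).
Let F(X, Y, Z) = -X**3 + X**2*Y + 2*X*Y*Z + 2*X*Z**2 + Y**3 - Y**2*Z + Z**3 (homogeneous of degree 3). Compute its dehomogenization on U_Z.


f(x, y) = -x**3 + x**2*y + 2*x*y + 2*x + y**3 - y**2 + 1

On U_Z we set Z = 1. Each monomial c·X^i·Y^j·Z^k in F becomes c·x^i·y^j·1^k = c·x^i·y^j.
Substituting Z = 1: F(X, Y, 1) = -x**3 + x**2*y + 2*x*y + 2*x + y**3 - y**2 + 1.
Note: deg(f) ≤ deg(F) = 3; strict inequality happens when F is divisible by Z (lost terms).


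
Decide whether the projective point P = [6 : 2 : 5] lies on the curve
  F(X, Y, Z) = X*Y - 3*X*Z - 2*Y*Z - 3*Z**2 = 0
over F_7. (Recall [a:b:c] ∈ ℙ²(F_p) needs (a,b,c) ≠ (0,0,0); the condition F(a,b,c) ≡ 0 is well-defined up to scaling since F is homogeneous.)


F(6,2,5) ≡ 2 (mod 7); P is NOT on the curve.

Evaluate F(6, 2, 5) term-by-term (mod 7).
  X*Y ↦ 1·6·2·1 = 12
  -3*X*Z ↦ -3·6·1·5 = -90
  -2*Y*Z ↦ -2·1·2·5 = -20
  -3*Z**2 ↦ -3·1·1·25 = -75
Sum: F(6, 2, 5) = (12) + (-90) + (-20) + (-75) = -173.
Reducing mod 7: -173 ≡ 2 (mod 7).
Since F(a, b, c) ≡ 2 ≠ 0 (mod 7), P does NOT lie on the curve.


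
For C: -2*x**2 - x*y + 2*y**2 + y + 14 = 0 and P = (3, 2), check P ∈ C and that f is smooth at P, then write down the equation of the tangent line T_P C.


Tangent line at P: -14*x + 6*y + 30 = 0.

Step 1: f(3, 2) = 0, so P lies on C.
Step 2: partial derivatives
  f_x(x, y) = -4*x - y, f_y(x, y) = -x + 4*y + 1.
  f_x(P) = -14, f_y(P) = 6 (gradient nonzero, so P is smooth).
Step 3: tangent line at P: -14·(x − 3) + 6·(y − 2) = 0.
Expanding: -14*x + 6*y + 30 = 0.


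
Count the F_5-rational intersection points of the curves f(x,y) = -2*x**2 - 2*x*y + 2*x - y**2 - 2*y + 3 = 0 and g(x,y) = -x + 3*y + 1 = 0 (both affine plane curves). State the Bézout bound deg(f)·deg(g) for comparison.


Common zeros: ∅; count = 0; Bézout bound = 2.

deg(f) = 2, deg(g) = 1, so Bézout bound = 2.
Scan x ∈ F_5. For each x, list the y ∈ F_5 with f(x, y) ≡ 0 and those with g(x, y) ≡ 0 (mod 5); the common zeros in that column are the intersection.
  x = 0: f ≡ 0 at y ∈ {1, 2}; g ≡ 0 at y ∈ {3}; common: ∅.
  x = 1: f ≡ 0 at y ∈ ∅; g ≡ 0 at y ∈ {0}; common: ∅.
  x = 2: f ≡ 0 at y ∈ ∅; g ≡ 0 at y ∈ {2}; common: ∅.
  x = 3: f ≡ 0 at y ∈ ∅; g ≡ 0 at y ∈ {4}; common: ∅.
  x = 4: f ≡ 0 at y ∈ {2, 3}; g ≡ 0 at y ∈ {1}; common: ∅.
Collecting: common zeros = ∅, so the count is 0.
Comparison with the Bézout bound: 0 ≤ 2 = deg(f)·deg(g), as expected for curves with no common component (the affine F_5-count falls short of the bound because intersections may lie at infinity, over extension fields, or carry multiplicity).


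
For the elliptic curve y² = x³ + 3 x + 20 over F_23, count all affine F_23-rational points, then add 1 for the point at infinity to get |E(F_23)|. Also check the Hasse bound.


Affine points = {(1, 1), (1, 22), (4, 2), (4, 21), (6, 1), (6, 22), (7, 4), (7, 19), (8, 2), (8, 21), (11, 2), (11, 21), (12, 6), (12, 17), (13, 5), (13, 18), (14, 0), (15, 6), (15, 17), (16, 1), (16, 22), (17, 4), (17, 19), (18, 8), (18, 15), (19, 6), (19, 17), (21, 11), (21, 12), (22, 4), (22, 19)}; affine count = 31; |E(F_23)| = 32.

Discriminant check: Δ ∝ 4a³ + 27b² = 4·3³ + 27·20² = 4·27 + 27·400 ≡ 6 (mod 23). Nonzero ⇒ E is nonsingular.
For each x ∈ F_23, compute rhs = x³ + 3·x + 20 mod 23, then count y ∈ F_23 with y² ≡ rhs.
  x = 0: rhs = 20, matching y values: none (0 points).
  x = 1: rhs = 1, matching y values: 1, 22 (2 points).
  x = 2: rhs = 11, matching y values: none (0 points).
  x = 3: rhs = 10, matching y values: none (0 points).
  x = 4: rhs = 4, matching y values: 2, 21 (2 points).
  x = 5: rhs = 22, matching y values: none (0 points).
  x = 6: rhs = 1, matching y values: 1, 22 (2 points).
  x = 7: rhs = 16, matching y values: 4, 19 (2 points).
  x = 8: rhs = 4, matching y values: 2, 21 (2 points).
  x = 9: rhs = 17, matching y values: none (0 points).
  x = 10: rhs = 15, matching y values: none (0 points).
  x = 11: rhs = 4, matching y values: 2, 21 (2 points).
  x = 12: rhs = 13, matching y values: 6, 17 (2 points).
  x = 13: rhs = 2, matching y values: 5, 18 (2 points).
  x = 14: rhs = 0, matching y values: 0 (1 points).
  x = 15: rhs = 13, matching y values: 6, 17 (2 points).
  x = 16: rhs = 1, matching y values: 1, 22 (2 points).
  x = 17: rhs = 16, matching y values: 4, 19 (2 points).
  x = 18: rhs = 18, matching y values: 8, 15 (2 points).
  x = 19: rhs = 13, matching y values: 6, 17 (2 points).
  x = 20: rhs = 7, matching y values: none (0 points).
  x = 21: rhs = 6, matching y values: 11, 12 (2 points).
  x = 22: rhs = 16, matching y values: 4, 19 (2 points).
Total affine count: 31.
Full point count |E(F_23)| = 31 + 1 = 32.
Hasse bound: |32 − (23+1)| = |8| = 8 ≤ 2√23 ≈ 9.5917 ✓.


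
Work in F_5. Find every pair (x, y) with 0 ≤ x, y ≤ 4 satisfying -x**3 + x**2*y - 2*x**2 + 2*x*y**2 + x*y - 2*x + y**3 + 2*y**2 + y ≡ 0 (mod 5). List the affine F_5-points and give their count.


Affine F_5-points: {(0, 0), (0, 4), (1, 0), (1, 2), (1, 4), (2, 0), (3, 2)}; count = 7.

For each of the 25 pairs (x, y) ∈ F_5², evaluate f(x, y) mod 5. Record the zeros.
  x = 0: [0↦0, 1↦4, 2↦3, 3↦3, 4↦0]  zeros at y ∈ {0, 4}
  x = 1: [0↦0, 1↦3, 2↦0, 3↦2, 4↦0]  zeros at y ∈ {0, 2, 4}
  x = 2: [0↦0, 1↦4, 2↦1, 3↦2, 4↦3]  zeros at y ∈ {0}
  x = 3: [0↦4, 1↦1, 2↦0, 3↦2, 4↦3]  zeros at y ∈ {2}
  x = 4: [0↦1, 1↦3, 2↦1, 3↦1, 4↦4]  zeros at y ∈ ∅
Collecting zeros: affine points = {(0, 0), (0, 4), (1, 0), (1, 2), (1, 4), (2, 0), (3, 2)}.
Total count |C(F_5)_aff| = 7.


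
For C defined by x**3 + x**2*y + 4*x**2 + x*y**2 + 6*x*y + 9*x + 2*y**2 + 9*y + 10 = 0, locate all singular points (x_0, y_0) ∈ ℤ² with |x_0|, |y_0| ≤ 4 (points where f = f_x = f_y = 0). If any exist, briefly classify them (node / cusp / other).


Singular points: {(-1, -2)}; classification: node.

Compute partial derivatives:
  f_x = 3*x**2 + 2*x*y + 8*x + y**2 + 6*y + 9.
  f_y = x**2 + 2*x*y + 6*x + 4*y + 9.
Scan x_0 ∈ {−4, ..., 4}. For each x_0, f_y(x_0, y) is a polynomial in y; find its integer roots y ∈ {−4, ..., 4}, then test f_x and f at those candidates.
  x = -4: f_y(-4, y) = 1 - 4*y; no integer root y with |y| ≤ 4.
  x = -3: f_y(-3, y) = -2*y; vanishes at y ∈ {0}. (-3, 0): f_x = 12 ≠ 0.
  x = -2: f_y(-2, y) = 1; no integer root y with |y| ≤ 4.
  x = -1: f_y(-1, y) = 2*y + 4; vanishes at y ∈ {-2}. (-1, -2): f_x = 0, f = 0 — SINGULAR.
  x = 0: f_y(0, y) = 4*y + 9; no integer root y with |y| ≤ 4.
  x = 1: f_y(1, y) = 6*y + 16; no integer root y with |y| ≤ 4.
  x = 2: f_y(2, y) = 8*y + 25; no integer root y with |y| ≤ 4.
  x = 3: f_y(3, y) = 10*y + 36; no integer root y with |y| ≤ 4.
  x = 4: f_y(4, y) = 12*y + 49; no integer root y with |y| ≤ 4.
Only singular point on the grid: (-1, -2).
Classify: substitute x = -1 + u, y = -2 + v and expand: f = u**3 + u**2*v - u**2 + u*v**2 + v**2.
No constant or linear terms (consistent with a singular point). Quadratic part: -u**2 + v**2. Cubic part: u**3 + u**2*v + u*v**2.
The quadratic part v**2 - u**2 = (v − u)(v + u) splits into two distinct linear factors, so there are two distinct tangent lines y − -2 = ±(x − -1) — this is a node (ordinary double point).
Classification: node.
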